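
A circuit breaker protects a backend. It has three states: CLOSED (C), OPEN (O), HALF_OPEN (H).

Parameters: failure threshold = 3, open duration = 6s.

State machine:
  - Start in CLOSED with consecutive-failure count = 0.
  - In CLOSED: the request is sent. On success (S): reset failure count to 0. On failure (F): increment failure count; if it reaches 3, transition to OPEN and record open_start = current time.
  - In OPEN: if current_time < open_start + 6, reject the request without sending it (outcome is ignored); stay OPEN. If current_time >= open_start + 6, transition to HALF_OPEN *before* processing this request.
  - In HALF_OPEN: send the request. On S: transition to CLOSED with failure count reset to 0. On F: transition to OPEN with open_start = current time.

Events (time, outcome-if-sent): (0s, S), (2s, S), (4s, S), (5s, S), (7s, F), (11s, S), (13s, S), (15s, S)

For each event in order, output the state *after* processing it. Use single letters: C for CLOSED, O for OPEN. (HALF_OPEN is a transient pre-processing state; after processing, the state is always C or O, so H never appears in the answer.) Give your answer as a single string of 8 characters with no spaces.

State after each event:
  event#1 t=0s outcome=S: state=CLOSED
  event#2 t=2s outcome=S: state=CLOSED
  event#3 t=4s outcome=S: state=CLOSED
  event#4 t=5s outcome=S: state=CLOSED
  event#5 t=7s outcome=F: state=CLOSED
  event#6 t=11s outcome=S: state=CLOSED
  event#7 t=13s outcome=S: state=CLOSED
  event#8 t=15s outcome=S: state=CLOSED

Answer: CCCCCCCC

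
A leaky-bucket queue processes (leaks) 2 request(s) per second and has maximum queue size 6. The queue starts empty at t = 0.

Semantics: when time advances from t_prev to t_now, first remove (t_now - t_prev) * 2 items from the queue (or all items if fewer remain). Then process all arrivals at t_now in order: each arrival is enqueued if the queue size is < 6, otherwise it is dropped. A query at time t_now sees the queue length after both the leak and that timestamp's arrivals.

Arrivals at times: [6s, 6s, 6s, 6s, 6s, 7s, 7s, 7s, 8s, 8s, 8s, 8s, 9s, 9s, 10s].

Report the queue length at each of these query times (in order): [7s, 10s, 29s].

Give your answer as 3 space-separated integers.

Queue lengths at query times:
  query t=7s: backlog = 6
  query t=10s: backlog = 5
  query t=29s: backlog = 0

Answer: 6 5 0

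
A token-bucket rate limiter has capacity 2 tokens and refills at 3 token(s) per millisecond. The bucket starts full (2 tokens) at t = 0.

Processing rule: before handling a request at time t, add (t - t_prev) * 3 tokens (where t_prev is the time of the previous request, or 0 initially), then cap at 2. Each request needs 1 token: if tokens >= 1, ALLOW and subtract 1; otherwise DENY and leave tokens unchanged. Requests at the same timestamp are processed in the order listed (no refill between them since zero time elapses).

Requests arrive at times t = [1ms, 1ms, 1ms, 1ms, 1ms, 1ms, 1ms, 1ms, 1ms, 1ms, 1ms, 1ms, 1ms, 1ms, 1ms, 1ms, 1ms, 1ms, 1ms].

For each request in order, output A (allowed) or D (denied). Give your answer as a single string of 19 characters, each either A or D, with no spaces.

Simulating step by step:
  req#1 t=1ms: ALLOW
  req#2 t=1ms: ALLOW
  req#3 t=1ms: DENY
  req#4 t=1ms: DENY
  req#5 t=1ms: DENY
  req#6 t=1ms: DENY
  req#7 t=1ms: DENY
  req#8 t=1ms: DENY
  req#9 t=1ms: DENY
  req#10 t=1ms: DENY
  req#11 t=1ms: DENY
  req#12 t=1ms: DENY
  req#13 t=1ms: DENY
  req#14 t=1ms: DENY
  req#15 t=1ms: DENY
  req#16 t=1ms: DENY
  req#17 t=1ms: DENY
  req#18 t=1ms: DENY
  req#19 t=1ms: DENY

Answer: AADDDDDDDDDDDDDDDDD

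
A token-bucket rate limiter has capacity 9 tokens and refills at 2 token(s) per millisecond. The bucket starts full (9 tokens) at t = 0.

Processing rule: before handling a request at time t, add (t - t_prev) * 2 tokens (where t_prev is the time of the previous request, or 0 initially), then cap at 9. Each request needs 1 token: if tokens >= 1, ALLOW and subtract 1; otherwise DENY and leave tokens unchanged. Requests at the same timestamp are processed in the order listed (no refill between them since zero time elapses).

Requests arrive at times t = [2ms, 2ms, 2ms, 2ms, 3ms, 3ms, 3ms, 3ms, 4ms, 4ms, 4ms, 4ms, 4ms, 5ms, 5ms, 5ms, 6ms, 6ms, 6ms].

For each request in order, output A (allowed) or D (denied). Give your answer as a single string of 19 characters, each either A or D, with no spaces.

Answer: AAAAAAAAAAAAAAADAAD

Derivation:
Simulating step by step:
  req#1 t=2ms: ALLOW
  req#2 t=2ms: ALLOW
  req#3 t=2ms: ALLOW
  req#4 t=2ms: ALLOW
  req#5 t=3ms: ALLOW
  req#6 t=3ms: ALLOW
  req#7 t=3ms: ALLOW
  req#8 t=3ms: ALLOW
  req#9 t=4ms: ALLOW
  req#10 t=4ms: ALLOW
  req#11 t=4ms: ALLOW
  req#12 t=4ms: ALLOW
  req#13 t=4ms: ALLOW
  req#14 t=5ms: ALLOW
  req#15 t=5ms: ALLOW
  req#16 t=5ms: DENY
  req#17 t=6ms: ALLOW
  req#18 t=6ms: ALLOW
  req#19 t=6ms: DENY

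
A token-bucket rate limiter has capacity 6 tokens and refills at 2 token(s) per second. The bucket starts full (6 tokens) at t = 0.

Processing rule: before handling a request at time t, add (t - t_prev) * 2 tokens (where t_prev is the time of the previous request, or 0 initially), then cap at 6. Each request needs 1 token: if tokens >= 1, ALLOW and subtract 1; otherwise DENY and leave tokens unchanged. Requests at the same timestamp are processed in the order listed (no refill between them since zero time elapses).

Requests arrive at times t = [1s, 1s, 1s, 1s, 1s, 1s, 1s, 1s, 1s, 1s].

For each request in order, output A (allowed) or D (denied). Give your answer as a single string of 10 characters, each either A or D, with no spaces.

Answer: AAAAAADDDD

Derivation:
Simulating step by step:
  req#1 t=1s: ALLOW
  req#2 t=1s: ALLOW
  req#3 t=1s: ALLOW
  req#4 t=1s: ALLOW
  req#5 t=1s: ALLOW
  req#6 t=1s: ALLOW
  req#7 t=1s: DENY
  req#8 t=1s: DENY
  req#9 t=1s: DENY
  req#10 t=1s: DENY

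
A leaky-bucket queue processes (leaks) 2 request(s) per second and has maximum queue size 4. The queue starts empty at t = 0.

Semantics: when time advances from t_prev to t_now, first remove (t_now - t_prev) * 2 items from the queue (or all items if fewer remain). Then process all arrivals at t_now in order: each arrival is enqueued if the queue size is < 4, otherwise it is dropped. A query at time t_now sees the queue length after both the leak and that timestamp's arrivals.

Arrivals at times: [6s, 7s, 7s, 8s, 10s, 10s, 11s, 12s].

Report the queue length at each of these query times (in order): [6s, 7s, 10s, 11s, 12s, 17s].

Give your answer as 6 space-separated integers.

Answer: 1 2 2 1 1 0

Derivation:
Queue lengths at query times:
  query t=6s: backlog = 1
  query t=7s: backlog = 2
  query t=10s: backlog = 2
  query t=11s: backlog = 1
  query t=12s: backlog = 1
  query t=17s: backlog = 0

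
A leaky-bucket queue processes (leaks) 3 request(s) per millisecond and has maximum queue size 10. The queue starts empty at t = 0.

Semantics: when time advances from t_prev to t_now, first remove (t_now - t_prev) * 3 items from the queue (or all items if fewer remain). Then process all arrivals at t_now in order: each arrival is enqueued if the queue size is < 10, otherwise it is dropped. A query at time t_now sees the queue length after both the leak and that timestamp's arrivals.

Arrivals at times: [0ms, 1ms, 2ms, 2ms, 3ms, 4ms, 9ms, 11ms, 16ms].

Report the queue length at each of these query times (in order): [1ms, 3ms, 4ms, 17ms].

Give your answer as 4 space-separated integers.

Answer: 1 1 1 0

Derivation:
Queue lengths at query times:
  query t=1ms: backlog = 1
  query t=3ms: backlog = 1
  query t=4ms: backlog = 1
  query t=17ms: backlog = 0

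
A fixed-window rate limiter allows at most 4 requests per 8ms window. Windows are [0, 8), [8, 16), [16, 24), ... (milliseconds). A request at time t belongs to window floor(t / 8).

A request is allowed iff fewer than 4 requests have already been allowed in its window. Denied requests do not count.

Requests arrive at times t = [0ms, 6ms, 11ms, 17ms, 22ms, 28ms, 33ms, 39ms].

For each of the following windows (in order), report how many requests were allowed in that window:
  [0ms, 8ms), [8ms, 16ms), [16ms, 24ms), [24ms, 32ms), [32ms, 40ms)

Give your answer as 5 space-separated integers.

Processing requests:
  req#1 t=0ms (window 0): ALLOW
  req#2 t=6ms (window 0): ALLOW
  req#3 t=11ms (window 1): ALLOW
  req#4 t=17ms (window 2): ALLOW
  req#5 t=22ms (window 2): ALLOW
  req#6 t=28ms (window 3): ALLOW
  req#7 t=33ms (window 4): ALLOW
  req#8 t=39ms (window 4): ALLOW

Allowed counts by window: 2 1 2 1 2

Answer: 2 1 2 1 2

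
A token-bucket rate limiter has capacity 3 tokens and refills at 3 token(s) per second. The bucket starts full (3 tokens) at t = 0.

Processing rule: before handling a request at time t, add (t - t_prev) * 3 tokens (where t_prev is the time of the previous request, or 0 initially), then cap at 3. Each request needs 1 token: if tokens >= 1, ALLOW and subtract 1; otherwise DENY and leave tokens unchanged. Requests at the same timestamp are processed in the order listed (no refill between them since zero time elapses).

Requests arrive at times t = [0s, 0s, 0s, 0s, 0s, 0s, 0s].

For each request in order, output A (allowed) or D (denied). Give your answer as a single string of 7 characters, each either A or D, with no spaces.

Answer: AAADDDD

Derivation:
Simulating step by step:
  req#1 t=0s: ALLOW
  req#2 t=0s: ALLOW
  req#3 t=0s: ALLOW
  req#4 t=0s: DENY
  req#5 t=0s: DENY
  req#6 t=0s: DENY
  req#7 t=0s: DENY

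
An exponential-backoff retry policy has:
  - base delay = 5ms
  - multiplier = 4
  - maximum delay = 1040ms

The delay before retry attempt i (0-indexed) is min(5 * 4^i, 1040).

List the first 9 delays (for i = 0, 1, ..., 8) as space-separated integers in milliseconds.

Computing each delay:
  i=0: min(5*4^0, 1040) = 5
  i=1: min(5*4^1, 1040) = 20
  i=2: min(5*4^2, 1040) = 80
  i=3: min(5*4^3, 1040) = 320
  i=4: min(5*4^4, 1040) = 1040
  i=5: min(5*4^5, 1040) = 1040
  i=6: min(5*4^6, 1040) = 1040
  i=7: min(5*4^7, 1040) = 1040
  i=8: min(5*4^8, 1040) = 1040

Answer: 5 20 80 320 1040 1040 1040 1040 1040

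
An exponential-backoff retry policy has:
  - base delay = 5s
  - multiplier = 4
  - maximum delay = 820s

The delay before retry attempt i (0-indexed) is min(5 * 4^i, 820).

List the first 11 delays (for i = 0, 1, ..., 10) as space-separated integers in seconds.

Answer: 5 20 80 320 820 820 820 820 820 820 820

Derivation:
Computing each delay:
  i=0: min(5*4^0, 820) = 5
  i=1: min(5*4^1, 820) = 20
  i=2: min(5*4^2, 820) = 80
  i=3: min(5*4^3, 820) = 320
  i=4: min(5*4^4, 820) = 820
  i=5: min(5*4^5, 820) = 820
  i=6: min(5*4^6, 820) = 820
  i=7: min(5*4^7, 820) = 820
  i=8: min(5*4^8, 820) = 820
  i=9: min(5*4^9, 820) = 820
  i=10: min(5*4^10, 820) = 820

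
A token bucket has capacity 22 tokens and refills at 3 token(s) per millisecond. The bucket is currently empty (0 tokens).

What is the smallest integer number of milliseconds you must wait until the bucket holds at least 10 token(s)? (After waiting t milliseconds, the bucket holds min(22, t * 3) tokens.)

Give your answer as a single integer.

Answer: 4

Derivation:
Need t * 3 >= 10, so t >= 10/3.
Smallest integer t = ceil(10/3) = 4.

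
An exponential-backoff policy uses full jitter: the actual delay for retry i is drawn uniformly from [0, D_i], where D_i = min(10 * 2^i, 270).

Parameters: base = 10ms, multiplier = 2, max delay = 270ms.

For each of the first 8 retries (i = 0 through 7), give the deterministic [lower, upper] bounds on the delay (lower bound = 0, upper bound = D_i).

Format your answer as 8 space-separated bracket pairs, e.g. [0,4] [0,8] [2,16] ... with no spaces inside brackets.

Computing bounds per retry:
  i=0: D_i=min(10*2^0,270)=10, bounds=[0,10]
  i=1: D_i=min(10*2^1,270)=20, bounds=[0,20]
  i=2: D_i=min(10*2^2,270)=40, bounds=[0,40]
  i=3: D_i=min(10*2^3,270)=80, bounds=[0,80]
  i=4: D_i=min(10*2^4,270)=160, bounds=[0,160]
  i=5: D_i=min(10*2^5,270)=270, bounds=[0,270]
  i=6: D_i=min(10*2^6,270)=270, bounds=[0,270]
  i=7: D_i=min(10*2^7,270)=270, bounds=[0,270]

Answer: [0,10] [0,20] [0,40] [0,80] [0,160] [0,270] [0,270] [0,270]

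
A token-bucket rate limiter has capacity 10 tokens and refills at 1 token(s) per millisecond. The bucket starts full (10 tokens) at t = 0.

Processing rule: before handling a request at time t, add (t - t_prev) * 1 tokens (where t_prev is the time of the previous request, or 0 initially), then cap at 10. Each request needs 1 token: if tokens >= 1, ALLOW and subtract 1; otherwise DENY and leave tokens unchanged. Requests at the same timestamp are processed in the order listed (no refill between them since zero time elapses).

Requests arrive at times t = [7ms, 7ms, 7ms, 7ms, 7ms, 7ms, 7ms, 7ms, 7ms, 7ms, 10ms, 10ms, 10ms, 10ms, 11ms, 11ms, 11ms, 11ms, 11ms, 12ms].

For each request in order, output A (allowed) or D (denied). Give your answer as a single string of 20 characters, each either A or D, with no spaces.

Simulating step by step:
  req#1 t=7ms: ALLOW
  req#2 t=7ms: ALLOW
  req#3 t=7ms: ALLOW
  req#4 t=7ms: ALLOW
  req#5 t=7ms: ALLOW
  req#6 t=7ms: ALLOW
  req#7 t=7ms: ALLOW
  req#8 t=7ms: ALLOW
  req#9 t=7ms: ALLOW
  req#10 t=7ms: ALLOW
  req#11 t=10ms: ALLOW
  req#12 t=10ms: ALLOW
  req#13 t=10ms: ALLOW
  req#14 t=10ms: DENY
  req#15 t=11ms: ALLOW
  req#16 t=11ms: DENY
  req#17 t=11ms: DENY
  req#18 t=11ms: DENY
  req#19 t=11ms: DENY
  req#20 t=12ms: ALLOW

Answer: AAAAAAAAAAAAADADDDDA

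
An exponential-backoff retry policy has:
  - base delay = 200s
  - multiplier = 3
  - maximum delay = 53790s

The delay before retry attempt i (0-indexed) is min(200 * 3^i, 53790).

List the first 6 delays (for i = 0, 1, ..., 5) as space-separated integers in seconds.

Computing each delay:
  i=0: min(200*3^0, 53790) = 200
  i=1: min(200*3^1, 53790) = 600
  i=2: min(200*3^2, 53790) = 1800
  i=3: min(200*3^3, 53790) = 5400
  i=4: min(200*3^4, 53790) = 16200
  i=5: min(200*3^5, 53790) = 48600

Answer: 200 600 1800 5400 16200 48600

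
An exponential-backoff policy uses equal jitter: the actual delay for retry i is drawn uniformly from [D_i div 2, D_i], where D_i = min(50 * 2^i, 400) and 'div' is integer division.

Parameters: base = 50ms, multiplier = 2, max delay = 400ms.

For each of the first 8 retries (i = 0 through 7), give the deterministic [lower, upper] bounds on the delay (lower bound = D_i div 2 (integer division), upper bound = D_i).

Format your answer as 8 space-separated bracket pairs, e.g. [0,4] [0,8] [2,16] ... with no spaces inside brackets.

Answer: [25,50] [50,100] [100,200] [200,400] [200,400] [200,400] [200,400] [200,400]

Derivation:
Computing bounds per retry:
  i=0: D_i=min(50*2^0,400)=50, bounds=[25,50]
  i=1: D_i=min(50*2^1,400)=100, bounds=[50,100]
  i=2: D_i=min(50*2^2,400)=200, bounds=[100,200]
  i=3: D_i=min(50*2^3,400)=400, bounds=[200,400]
  i=4: D_i=min(50*2^4,400)=400, bounds=[200,400]
  i=5: D_i=min(50*2^5,400)=400, bounds=[200,400]
  i=6: D_i=min(50*2^6,400)=400, bounds=[200,400]
  i=7: D_i=min(50*2^7,400)=400, bounds=[200,400]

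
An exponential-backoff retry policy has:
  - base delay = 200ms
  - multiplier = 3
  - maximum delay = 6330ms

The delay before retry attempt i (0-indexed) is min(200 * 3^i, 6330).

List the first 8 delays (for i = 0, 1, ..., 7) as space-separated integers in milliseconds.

Answer: 200 600 1800 5400 6330 6330 6330 6330

Derivation:
Computing each delay:
  i=0: min(200*3^0, 6330) = 200
  i=1: min(200*3^1, 6330) = 600
  i=2: min(200*3^2, 6330) = 1800
  i=3: min(200*3^3, 6330) = 5400
  i=4: min(200*3^4, 6330) = 6330
  i=5: min(200*3^5, 6330) = 6330
  i=6: min(200*3^6, 6330) = 6330
  i=7: min(200*3^7, 6330) = 6330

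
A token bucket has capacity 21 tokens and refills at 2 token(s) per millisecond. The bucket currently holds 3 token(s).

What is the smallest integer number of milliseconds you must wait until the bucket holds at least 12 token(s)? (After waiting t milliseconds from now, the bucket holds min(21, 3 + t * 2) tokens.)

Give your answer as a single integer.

Need 3 + t * 2 >= 12, so t >= 9/2.
Smallest integer t = ceil(9/2) = 5.

Answer: 5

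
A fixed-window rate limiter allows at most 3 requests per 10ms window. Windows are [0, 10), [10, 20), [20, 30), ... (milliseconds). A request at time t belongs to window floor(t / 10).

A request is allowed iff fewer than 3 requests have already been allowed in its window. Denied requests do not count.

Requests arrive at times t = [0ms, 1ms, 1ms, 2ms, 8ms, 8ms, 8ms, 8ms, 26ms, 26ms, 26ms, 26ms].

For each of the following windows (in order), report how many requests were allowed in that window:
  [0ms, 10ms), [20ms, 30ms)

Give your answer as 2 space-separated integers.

Answer: 3 3

Derivation:
Processing requests:
  req#1 t=0ms (window 0): ALLOW
  req#2 t=1ms (window 0): ALLOW
  req#3 t=1ms (window 0): ALLOW
  req#4 t=2ms (window 0): DENY
  req#5 t=8ms (window 0): DENY
  req#6 t=8ms (window 0): DENY
  req#7 t=8ms (window 0): DENY
  req#8 t=8ms (window 0): DENY
  req#9 t=26ms (window 2): ALLOW
  req#10 t=26ms (window 2): ALLOW
  req#11 t=26ms (window 2): ALLOW
  req#12 t=26ms (window 2): DENY

Allowed counts by window: 3 3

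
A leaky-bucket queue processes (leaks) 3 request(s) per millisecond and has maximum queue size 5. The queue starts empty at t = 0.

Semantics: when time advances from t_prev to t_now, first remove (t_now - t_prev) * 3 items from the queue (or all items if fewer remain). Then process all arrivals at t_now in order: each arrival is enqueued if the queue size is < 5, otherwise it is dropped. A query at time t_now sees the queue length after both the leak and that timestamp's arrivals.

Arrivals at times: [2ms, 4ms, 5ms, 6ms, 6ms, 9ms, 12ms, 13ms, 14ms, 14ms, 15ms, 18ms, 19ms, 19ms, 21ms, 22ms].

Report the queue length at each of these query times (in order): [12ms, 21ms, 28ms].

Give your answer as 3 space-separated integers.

Queue lengths at query times:
  query t=12ms: backlog = 1
  query t=21ms: backlog = 1
  query t=28ms: backlog = 0

Answer: 1 1 0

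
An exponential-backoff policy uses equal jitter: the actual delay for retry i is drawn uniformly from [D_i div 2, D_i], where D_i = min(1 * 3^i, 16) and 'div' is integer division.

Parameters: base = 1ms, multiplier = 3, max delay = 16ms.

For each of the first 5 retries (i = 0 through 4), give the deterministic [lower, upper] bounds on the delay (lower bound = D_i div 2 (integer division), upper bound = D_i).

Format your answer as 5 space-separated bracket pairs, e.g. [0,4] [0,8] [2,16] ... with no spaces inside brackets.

Computing bounds per retry:
  i=0: D_i=min(1*3^0,16)=1, bounds=[0,1]
  i=1: D_i=min(1*3^1,16)=3, bounds=[1,3]
  i=2: D_i=min(1*3^2,16)=9, bounds=[4,9]
  i=3: D_i=min(1*3^3,16)=16, bounds=[8,16]
  i=4: D_i=min(1*3^4,16)=16, bounds=[8,16]

Answer: [0,1] [1,3] [4,9] [8,16] [8,16]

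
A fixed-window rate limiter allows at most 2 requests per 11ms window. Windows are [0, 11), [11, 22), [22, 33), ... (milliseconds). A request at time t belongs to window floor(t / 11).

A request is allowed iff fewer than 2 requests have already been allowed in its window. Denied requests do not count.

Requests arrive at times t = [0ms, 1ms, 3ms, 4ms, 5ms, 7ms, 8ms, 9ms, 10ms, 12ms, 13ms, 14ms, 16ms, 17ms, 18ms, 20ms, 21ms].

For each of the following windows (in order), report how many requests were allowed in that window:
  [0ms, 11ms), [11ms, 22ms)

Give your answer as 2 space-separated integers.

Processing requests:
  req#1 t=0ms (window 0): ALLOW
  req#2 t=1ms (window 0): ALLOW
  req#3 t=3ms (window 0): DENY
  req#4 t=4ms (window 0): DENY
  req#5 t=5ms (window 0): DENY
  req#6 t=7ms (window 0): DENY
  req#7 t=8ms (window 0): DENY
  req#8 t=9ms (window 0): DENY
  req#9 t=10ms (window 0): DENY
  req#10 t=12ms (window 1): ALLOW
  req#11 t=13ms (window 1): ALLOW
  req#12 t=14ms (window 1): DENY
  req#13 t=16ms (window 1): DENY
  req#14 t=17ms (window 1): DENY
  req#15 t=18ms (window 1): DENY
  req#16 t=20ms (window 1): DENY
  req#17 t=21ms (window 1): DENY

Allowed counts by window: 2 2

Answer: 2 2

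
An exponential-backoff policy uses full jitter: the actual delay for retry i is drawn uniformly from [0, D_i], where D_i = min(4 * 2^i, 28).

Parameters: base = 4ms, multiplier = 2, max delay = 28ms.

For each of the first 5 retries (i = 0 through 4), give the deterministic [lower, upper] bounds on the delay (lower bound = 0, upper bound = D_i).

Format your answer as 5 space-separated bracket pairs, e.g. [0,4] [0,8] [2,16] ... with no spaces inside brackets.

Answer: [0,4] [0,8] [0,16] [0,28] [0,28]

Derivation:
Computing bounds per retry:
  i=0: D_i=min(4*2^0,28)=4, bounds=[0,4]
  i=1: D_i=min(4*2^1,28)=8, bounds=[0,8]
  i=2: D_i=min(4*2^2,28)=16, bounds=[0,16]
  i=3: D_i=min(4*2^3,28)=28, bounds=[0,28]
  i=4: D_i=min(4*2^4,28)=28, bounds=[0,28]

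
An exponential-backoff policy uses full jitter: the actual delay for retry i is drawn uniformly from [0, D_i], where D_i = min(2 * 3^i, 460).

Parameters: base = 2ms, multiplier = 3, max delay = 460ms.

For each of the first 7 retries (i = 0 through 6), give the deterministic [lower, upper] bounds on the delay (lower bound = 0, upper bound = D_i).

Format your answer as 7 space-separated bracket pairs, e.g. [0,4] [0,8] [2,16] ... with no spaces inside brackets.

Answer: [0,2] [0,6] [0,18] [0,54] [0,162] [0,460] [0,460]

Derivation:
Computing bounds per retry:
  i=0: D_i=min(2*3^0,460)=2, bounds=[0,2]
  i=1: D_i=min(2*3^1,460)=6, bounds=[0,6]
  i=2: D_i=min(2*3^2,460)=18, bounds=[0,18]
  i=3: D_i=min(2*3^3,460)=54, bounds=[0,54]
  i=4: D_i=min(2*3^4,460)=162, bounds=[0,162]
  i=5: D_i=min(2*3^5,460)=460, bounds=[0,460]
  i=6: D_i=min(2*3^6,460)=460, bounds=[0,460]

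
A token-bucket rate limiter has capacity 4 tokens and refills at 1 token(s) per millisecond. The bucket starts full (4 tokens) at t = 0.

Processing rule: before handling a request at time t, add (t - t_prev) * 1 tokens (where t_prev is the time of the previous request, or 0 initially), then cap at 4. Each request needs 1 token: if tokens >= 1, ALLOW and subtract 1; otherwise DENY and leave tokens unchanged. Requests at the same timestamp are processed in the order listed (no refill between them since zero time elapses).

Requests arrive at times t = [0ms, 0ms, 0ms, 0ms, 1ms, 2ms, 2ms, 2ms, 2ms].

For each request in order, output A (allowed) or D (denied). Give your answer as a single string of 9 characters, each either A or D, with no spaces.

Answer: AAAAAADDD

Derivation:
Simulating step by step:
  req#1 t=0ms: ALLOW
  req#2 t=0ms: ALLOW
  req#3 t=0ms: ALLOW
  req#4 t=0ms: ALLOW
  req#5 t=1ms: ALLOW
  req#6 t=2ms: ALLOW
  req#7 t=2ms: DENY
  req#8 t=2ms: DENY
  req#9 t=2ms: DENY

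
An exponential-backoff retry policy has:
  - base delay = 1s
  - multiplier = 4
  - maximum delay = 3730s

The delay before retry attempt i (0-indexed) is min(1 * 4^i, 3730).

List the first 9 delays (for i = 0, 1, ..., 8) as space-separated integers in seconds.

Computing each delay:
  i=0: min(1*4^0, 3730) = 1
  i=1: min(1*4^1, 3730) = 4
  i=2: min(1*4^2, 3730) = 16
  i=3: min(1*4^3, 3730) = 64
  i=4: min(1*4^4, 3730) = 256
  i=5: min(1*4^5, 3730) = 1024
  i=6: min(1*4^6, 3730) = 3730
  i=7: min(1*4^7, 3730) = 3730
  i=8: min(1*4^8, 3730) = 3730

Answer: 1 4 16 64 256 1024 3730 3730 3730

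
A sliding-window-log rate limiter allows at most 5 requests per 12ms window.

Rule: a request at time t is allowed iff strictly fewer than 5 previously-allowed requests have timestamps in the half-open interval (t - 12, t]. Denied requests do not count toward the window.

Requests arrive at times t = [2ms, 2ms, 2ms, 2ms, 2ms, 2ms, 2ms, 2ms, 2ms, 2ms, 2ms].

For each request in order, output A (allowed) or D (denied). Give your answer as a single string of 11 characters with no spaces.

Tracking allowed requests in the window:
  req#1 t=2ms: ALLOW
  req#2 t=2ms: ALLOW
  req#3 t=2ms: ALLOW
  req#4 t=2ms: ALLOW
  req#5 t=2ms: ALLOW
  req#6 t=2ms: DENY
  req#7 t=2ms: DENY
  req#8 t=2ms: DENY
  req#9 t=2ms: DENY
  req#10 t=2ms: DENY
  req#11 t=2ms: DENY

Answer: AAAAADDDDDD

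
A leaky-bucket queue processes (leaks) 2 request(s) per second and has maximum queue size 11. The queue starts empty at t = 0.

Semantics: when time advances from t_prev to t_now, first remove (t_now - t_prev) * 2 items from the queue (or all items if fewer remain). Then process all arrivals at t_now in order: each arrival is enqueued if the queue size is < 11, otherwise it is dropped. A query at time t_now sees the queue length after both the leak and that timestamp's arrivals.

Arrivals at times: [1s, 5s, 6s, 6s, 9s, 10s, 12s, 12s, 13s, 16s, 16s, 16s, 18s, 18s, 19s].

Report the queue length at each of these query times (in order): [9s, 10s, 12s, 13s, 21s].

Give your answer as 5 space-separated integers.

Queue lengths at query times:
  query t=9s: backlog = 1
  query t=10s: backlog = 1
  query t=12s: backlog = 2
  query t=13s: backlog = 1
  query t=21s: backlog = 0

Answer: 1 1 2 1 0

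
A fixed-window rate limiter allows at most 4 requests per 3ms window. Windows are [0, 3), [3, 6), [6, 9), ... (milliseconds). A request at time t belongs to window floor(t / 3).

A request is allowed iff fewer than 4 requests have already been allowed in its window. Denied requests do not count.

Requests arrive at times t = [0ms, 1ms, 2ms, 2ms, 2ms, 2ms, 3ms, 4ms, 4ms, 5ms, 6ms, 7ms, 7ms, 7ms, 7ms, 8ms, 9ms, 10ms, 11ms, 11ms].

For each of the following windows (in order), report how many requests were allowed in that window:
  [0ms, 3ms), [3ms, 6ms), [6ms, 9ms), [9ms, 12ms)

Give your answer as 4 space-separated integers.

Answer: 4 4 4 4

Derivation:
Processing requests:
  req#1 t=0ms (window 0): ALLOW
  req#2 t=1ms (window 0): ALLOW
  req#3 t=2ms (window 0): ALLOW
  req#4 t=2ms (window 0): ALLOW
  req#5 t=2ms (window 0): DENY
  req#6 t=2ms (window 0): DENY
  req#7 t=3ms (window 1): ALLOW
  req#8 t=4ms (window 1): ALLOW
  req#9 t=4ms (window 1): ALLOW
  req#10 t=5ms (window 1): ALLOW
  req#11 t=6ms (window 2): ALLOW
  req#12 t=7ms (window 2): ALLOW
  req#13 t=7ms (window 2): ALLOW
  req#14 t=7ms (window 2): ALLOW
  req#15 t=7ms (window 2): DENY
  req#16 t=8ms (window 2): DENY
  req#17 t=9ms (window 3): ALLOW
  req#18 t=10ms (window 3): ALLOW
  req#19 t=11ms (window 3): ALLOW
  req#20 t=11ms (window 3): ALLOW

Allowed counts by window: 4 4 4 4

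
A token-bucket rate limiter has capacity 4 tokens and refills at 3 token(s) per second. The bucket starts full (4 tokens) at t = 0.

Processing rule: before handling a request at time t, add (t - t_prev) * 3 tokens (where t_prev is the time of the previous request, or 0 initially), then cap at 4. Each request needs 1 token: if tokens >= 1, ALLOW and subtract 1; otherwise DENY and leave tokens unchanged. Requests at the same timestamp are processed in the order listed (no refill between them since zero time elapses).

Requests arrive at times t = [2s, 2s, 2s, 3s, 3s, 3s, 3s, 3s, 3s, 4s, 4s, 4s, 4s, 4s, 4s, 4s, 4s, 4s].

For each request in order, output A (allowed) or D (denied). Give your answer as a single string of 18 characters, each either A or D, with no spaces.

Simulating step by step:
  req#1 t=2s: ALLOW
  req#2 t=2s: ALLOW
  req#3 t=2s: ALLOW
  req#4 t=3s: ALLOW
  req#5 t=3s: ALLOW
  req#6 t=3s: ALLOW
  req#7 t=3s: ALLOW
  req#8 t=3s: DENY
  req#9 t=3s: DENY
  req#10 t=4s: ALLOW
  req#11 t=4s: ALLOW
  req#12 t=4s: ALLOW
  req#13 t=4s: DENY
  req#14 t=4s: DENY
  req#15 t=4s: DENY
  req#16 t=4s: DENY
  req#17 t=4s: DENY
  req#18 t=4s: DENY

Answer: AAAAAAADDAAADDDDDD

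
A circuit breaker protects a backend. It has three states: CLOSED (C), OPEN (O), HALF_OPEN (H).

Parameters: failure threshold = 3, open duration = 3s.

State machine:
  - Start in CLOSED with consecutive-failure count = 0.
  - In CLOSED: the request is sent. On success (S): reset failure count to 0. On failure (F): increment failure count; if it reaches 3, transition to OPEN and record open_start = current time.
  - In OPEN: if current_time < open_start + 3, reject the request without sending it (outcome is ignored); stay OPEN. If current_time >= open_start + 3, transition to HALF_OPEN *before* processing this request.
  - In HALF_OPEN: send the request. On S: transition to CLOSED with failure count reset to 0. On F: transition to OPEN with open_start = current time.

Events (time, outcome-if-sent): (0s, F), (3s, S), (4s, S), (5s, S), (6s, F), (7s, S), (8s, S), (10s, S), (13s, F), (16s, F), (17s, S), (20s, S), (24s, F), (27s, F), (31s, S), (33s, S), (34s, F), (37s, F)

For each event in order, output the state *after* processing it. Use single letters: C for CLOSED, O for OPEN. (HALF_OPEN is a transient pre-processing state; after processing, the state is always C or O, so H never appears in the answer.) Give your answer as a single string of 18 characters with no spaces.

Answer: CCCCCCCCCCCCCCCCCC

Derivation:
State after each event:
  event#1 t=0s outcome=F: state=CLOSED
  event#2 t=3s outcome=S: state=CLOSED
  event#3 t=4s outcome=S: state=CLOSED
  event#4 t=5s outcome=S: state=CLOSED
  event#5 t=6s outcome=F: state=CLOSED
  event#6 t=7s outcome=S: state=CLOSED
  event#7 t=8s outcome=S: state=CLOSED
  event#8 t=10s outcome=S: state=CLOSED
  event#9 t=13s outcome=F: state=CLOSED
  event#10 t=16s outcome=F: state=CLOSED
  event#11 t=17s outcome=S: state=CLOSED
  event#12 t=20s outcome=S: state=CLOSED
  event#13 t=24s outcome=F: state=CLOSED
  event#14 t=27s outcome=F: state=CLOSED
  event#15 t=31s outcome=S: state=CLOSED
  event#16 t=33s outcome=S: state=CLOSED
  event#17 t=34s outcome=F: state=CLOSED
  event#18 t=37s outcome=F: state=CLOSED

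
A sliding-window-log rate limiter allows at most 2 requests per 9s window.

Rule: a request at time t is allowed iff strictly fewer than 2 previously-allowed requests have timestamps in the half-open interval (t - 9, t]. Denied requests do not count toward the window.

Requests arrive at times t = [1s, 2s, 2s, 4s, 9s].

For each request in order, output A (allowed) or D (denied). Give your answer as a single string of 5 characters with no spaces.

Tracking allowed requests in the window:
  req#1 t=1s: ALLOW
  req#2 t=2s: ALLOW
  req#3 t=2s: DENY
  req#4 t=4s: DENY
  req#5 t=9s: DENY

Answer: AADDD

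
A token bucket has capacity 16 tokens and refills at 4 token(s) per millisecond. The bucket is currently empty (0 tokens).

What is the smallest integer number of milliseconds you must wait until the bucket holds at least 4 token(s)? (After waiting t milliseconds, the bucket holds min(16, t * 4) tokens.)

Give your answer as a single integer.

Answer: 1

Derivation:
Need t * 4 >= 4, so t >= 4/4.
Smallest integer t = ceil(4/4) = 1.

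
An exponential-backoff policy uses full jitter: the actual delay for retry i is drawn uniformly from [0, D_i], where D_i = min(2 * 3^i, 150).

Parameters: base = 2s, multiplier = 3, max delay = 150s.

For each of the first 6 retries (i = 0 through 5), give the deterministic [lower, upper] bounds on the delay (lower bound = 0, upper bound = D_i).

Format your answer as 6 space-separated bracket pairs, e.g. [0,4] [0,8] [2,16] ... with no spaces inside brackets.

Computing bounds per retry:
  i=0: D_i=min(2*3^0,150)=2, bounds=[0,2]
  i=1: D_i=min(2*3^1,150)=6, bounds=[0,6]
  i=2: D_i=min(2*3^2,150)=18, bounds=[0,18]
  i=3: D_i=min(2*3^3,150)=54, bounds=[0,54]
  i=4: D_i=min(2*3^4,150)=150, bounds=[0,150]
  i=5: D_i=min(2*3^5,150)=150, bounds=[0,150]

Answer: [0,2] [0,6] [0,18] [0,54] [0,150] [0,150]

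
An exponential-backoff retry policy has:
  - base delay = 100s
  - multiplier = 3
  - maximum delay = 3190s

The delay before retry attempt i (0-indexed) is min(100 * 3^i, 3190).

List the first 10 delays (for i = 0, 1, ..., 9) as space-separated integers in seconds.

Computing each delay:
  i=0: min(100*3^0, 3190) = 100
  i=1: min(100*3^1, 3190) = 300
  i=2: min(100*3^2, 3190) = 900
  i=3: min(100*3^3, 3190) = 2700
  i=4: min(100*3^4, 3190) = 3190
  i=5: min(100*3^5, 3190) = 3190
  i=6: min(100*3^6, 3190) = 3190
  i=7: min(100*3^7, 3190) = 3190
  i=8: min(100*3^8, 3190) = 3190
  i=9: min(100*3^9, 3190) = 3190

Answer: 100 300 900 2700 3190 3190 3190 3190 3190 3190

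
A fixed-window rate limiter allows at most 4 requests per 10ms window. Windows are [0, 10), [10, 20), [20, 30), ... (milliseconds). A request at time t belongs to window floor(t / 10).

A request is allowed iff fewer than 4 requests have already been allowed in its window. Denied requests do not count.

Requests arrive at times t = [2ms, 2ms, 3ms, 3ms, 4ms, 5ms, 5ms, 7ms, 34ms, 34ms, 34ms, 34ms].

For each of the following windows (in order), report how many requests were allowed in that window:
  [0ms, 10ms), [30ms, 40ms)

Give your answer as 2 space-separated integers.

Processing requests:
  req#1 t=2ms (window 0): ALLOW
  req#2 t=2ms (window 0): ALLOW
  req#3 t=3ms (window 0): ALLOW
  req#4 t=3ms (window 0): ALLOW
  req#5 t=4ms (window 0): DENY
  req#6 t=5ms (window 0): DENY
  req#7 t=5ms (window 0): DENY
  req#8 t=7ms (window 0): DENY
  req#9 t=34ms (window 3): ALLOW
  req#10 t=34ms (window 3): ALLOW
  req#11 t=34ms (window 3): ALLOW
  req#12 t=34ms (window 3): ALLOW

Allowed counts by window: 4 4

Answer: 4 4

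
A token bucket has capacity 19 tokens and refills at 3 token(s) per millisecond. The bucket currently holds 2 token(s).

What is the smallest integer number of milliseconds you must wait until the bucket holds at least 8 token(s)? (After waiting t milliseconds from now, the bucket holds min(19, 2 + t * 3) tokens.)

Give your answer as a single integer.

Answer: 2

Derivation:
Need 2 + t * 3 >= 8, so t >= 6/3.
Smallest integer t = ceil(6/3) = 2.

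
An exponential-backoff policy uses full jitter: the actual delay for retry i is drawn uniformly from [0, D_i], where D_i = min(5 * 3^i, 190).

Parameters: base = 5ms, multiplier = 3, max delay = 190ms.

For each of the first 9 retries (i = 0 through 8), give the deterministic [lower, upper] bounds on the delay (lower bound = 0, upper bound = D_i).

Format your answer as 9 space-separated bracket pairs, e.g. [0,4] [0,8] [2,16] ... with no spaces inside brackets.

Computing bounds per retry:
  i=0: D_i=min(5*3^0,190)=5, bounds=[0,5]
  i=1: D_i=min(5*3^1,190)=15, bounds=[0,15]
  i=2: D_i=min(5*3^2,190)=45, bounds=[0,45]
  i=3: D_i=min(5*3^3,190)=135, bounds=[0,135]
  i=4: D_i=min(5*3^4,190)=190, bounds=[0,190]
  i=5: D_i=min(5*3^5,190)=190, bounds=[0,190]
  i=6: D_i=min(5*3^6,190)=190, bounds=[0,190]
  i=7: D_i=min(5*3^7,190)=190, bounds=[0,190]
  i=8: D_i=min(5*3^8,190)=190, bounds=[0,190]

Answer: [0,5] [0,15] [0,45] [0,135] [0,190] [0,190] [0,190] [0,190] [0,190]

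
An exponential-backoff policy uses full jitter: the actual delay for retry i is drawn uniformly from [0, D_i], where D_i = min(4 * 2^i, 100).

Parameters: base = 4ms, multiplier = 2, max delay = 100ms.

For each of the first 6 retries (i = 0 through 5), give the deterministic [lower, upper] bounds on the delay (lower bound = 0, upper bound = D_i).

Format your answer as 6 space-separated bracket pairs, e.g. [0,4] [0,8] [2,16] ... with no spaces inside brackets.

Computing bounds per retry:
  i=0: D_i=min(4*2^0,100)=4, bounds=[0,4]
  i=1: D_i=min(4*2^1,100)=8, bounds=[0,8]
  i=2: D_i=min(4*2^2,100)=16, bounds=[0,16]
  i=3: D_i=min(4*2^3,100)=32, bounds=[0,32]
  i=4: D_i=min(4*2^4,100)=64, bounds=[0,64]
  i=5: D_i=min(4*2^5,100)=100, bounds=[0,100]

Answer: [0,4] [0,8] [0,16] [0,32] [0,64] [0,100]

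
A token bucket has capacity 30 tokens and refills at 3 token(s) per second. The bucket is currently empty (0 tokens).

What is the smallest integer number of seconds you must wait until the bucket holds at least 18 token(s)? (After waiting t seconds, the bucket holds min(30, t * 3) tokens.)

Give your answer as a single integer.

Answer: 6

Derivation:
Need t * 3 >= 18, so t >= 18/3.
Smallest integer t = ceil(18/3) = 6.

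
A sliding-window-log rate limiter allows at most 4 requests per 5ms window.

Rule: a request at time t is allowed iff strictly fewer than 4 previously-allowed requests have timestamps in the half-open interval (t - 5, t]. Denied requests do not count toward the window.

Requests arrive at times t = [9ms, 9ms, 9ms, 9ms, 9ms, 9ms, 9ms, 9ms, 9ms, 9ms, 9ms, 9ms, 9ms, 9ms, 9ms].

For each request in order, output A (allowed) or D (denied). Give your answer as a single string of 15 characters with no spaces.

Answer: AAAADDDDDDDDDDD

Derivation:
Tracking allowed requests in the window:
  req#1 t=9ms: ALLOW
  req#2 t=9ms: ALLOW
  req#3 t=9ms: ALLOW
  req#4 t=9ms: ALLOW
  req#5 t=9ms: DENY
  req#6 t=9ms: DENY
  req#7 t=9ms: DENY
  req#8 t=9ms: DENY
  req#9 t=9ms: DENY
  req#10 t=9ms: DENY
  req#11 t=9ms: DENY
  req#12 t=9ms: DENY
  req#13 t=9ms: DENY
  req#14 t=9ms: DENY
  req#15 t=9ms: DENY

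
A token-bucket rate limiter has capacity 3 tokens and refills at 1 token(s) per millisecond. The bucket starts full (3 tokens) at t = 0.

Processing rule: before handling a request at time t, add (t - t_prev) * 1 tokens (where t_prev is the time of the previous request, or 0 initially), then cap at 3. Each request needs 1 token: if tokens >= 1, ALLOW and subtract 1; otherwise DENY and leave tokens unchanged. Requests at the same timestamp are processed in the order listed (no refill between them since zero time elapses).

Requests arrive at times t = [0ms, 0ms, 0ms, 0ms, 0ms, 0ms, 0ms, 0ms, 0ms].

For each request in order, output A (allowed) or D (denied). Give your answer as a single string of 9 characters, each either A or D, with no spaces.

Answer: AAADDDDDD

Derivation:
Simulating step by step:
  req#1 t=0ms: ALLOW
  req#2 t=0ms: ALLOW
  req#3 t=0ms: ALLOW
  req#4 t=0ms: DENY
  req#5 t=0ms: DENY
  req#6 t=0ms: DENY
  req#7 t=0ms: DENY
  req#8 t=0ms: DENY
  req#9 t=0ms: DENY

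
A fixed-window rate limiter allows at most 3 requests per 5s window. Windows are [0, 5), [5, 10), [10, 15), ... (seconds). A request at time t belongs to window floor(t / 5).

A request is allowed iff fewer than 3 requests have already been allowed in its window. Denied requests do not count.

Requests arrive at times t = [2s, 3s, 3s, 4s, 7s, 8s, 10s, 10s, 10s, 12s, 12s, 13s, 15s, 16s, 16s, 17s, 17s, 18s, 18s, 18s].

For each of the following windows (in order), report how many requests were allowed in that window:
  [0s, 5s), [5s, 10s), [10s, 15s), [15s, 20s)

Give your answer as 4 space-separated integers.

Answer: 3 2 3 3

Derivation:
Processing requests:
  req#1 t=2s (window 0): ALLOW
  req#2 t=3s (window 0): ALLOW
  req#3 t=3s (window 0): ALLOW
  req#4 t=4s (window 0): DENY
  req#5 t=7s (window 1): ALLOW
  req#6 t=8s (window 1): ALLOW
  req#7 t=10s (window 2): ALLOW
  req#8 t=10s (window 2): ALLOW
  req#9 t=10s (window 2): ALLOW
  req#10 t=12s (window 2): DENY
  req#11 t=12s (window 2): DENY
  req#12 t=13s (window 2): DENY
  req#13 t=15s (window 3): ALLOW
  req#14 t=16s (window 3): ALLOW
  req#15 t=16s (window 3): ALLOW
  req#16 t=17s (window 3): DENY
  req#17 t=17s (window 3): DENY
  req#18 t=18s (window 3): DENY
  req#19 t=18s (window 3): DENY
  req#20 t=18s (window 3): DENY

Allowed counts by window: 3 2 3 3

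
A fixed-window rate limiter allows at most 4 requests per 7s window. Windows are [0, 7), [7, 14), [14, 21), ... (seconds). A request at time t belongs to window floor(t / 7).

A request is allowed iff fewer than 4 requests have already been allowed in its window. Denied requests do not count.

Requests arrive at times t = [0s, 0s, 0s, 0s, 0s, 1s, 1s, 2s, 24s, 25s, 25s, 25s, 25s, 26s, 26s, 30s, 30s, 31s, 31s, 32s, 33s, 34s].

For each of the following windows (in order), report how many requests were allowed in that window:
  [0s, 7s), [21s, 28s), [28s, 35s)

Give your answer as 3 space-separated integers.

Processing requests:
  req#1 t=0s (window 0): ALLOW
  req#2 t=0s (window 0): ALLOW
  req#3 t=0s (window 0): ALLOW
  req#4 t=0s (window 0): ALLOW
  req#5 t=0s (window 0): DENY
  req#6 t=1s (window 0): DENY
  req#7 t=1s (window 0): DENY
  req#8 t=2s (window 0): DENY
  req#9 t=24s (window 3): ALLOW
  req#10 t=25s (window 3): ALLOW
  req#11 t=25s (window 3): ALLOW
  req#12 t=25s (window 3): ALLOW
  req#13 t=25s (window 3): DENY
  req#14 t=26s (window 3): DENY
  req#15 t=26s (window 3): DENY
  req#16 t=30s (window 4): ALLOW
  req#17 t=30s (window 4): ALLOW
  req#18 t=31s (window 4): ALLOW
  req#19 t=31s (window 4): ALLOW
  req#20 t=32s (window 4): DENY
  req#21 t=33s (window 4): DENY
  req#22 t=34s (window 4): DENY

Allowed counts by window: 4 4 4

Answer: 4 4 4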